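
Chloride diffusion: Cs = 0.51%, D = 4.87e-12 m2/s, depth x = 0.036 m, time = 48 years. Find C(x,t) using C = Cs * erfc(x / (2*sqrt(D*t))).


t_seconds = 48 * 365.25 * 24 * 3600 = 1514764800.0 s
arg = 0.036 / (2 * sqrt(4.87e-12 * 1514764800.0))
= 0.2096
erfc(0.2096) = 0.7669
C = 0.51 * 0.7669 = 0.3911%

0.3911


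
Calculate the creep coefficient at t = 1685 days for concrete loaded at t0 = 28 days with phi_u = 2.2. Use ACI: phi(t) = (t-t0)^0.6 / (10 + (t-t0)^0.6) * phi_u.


dt = 1685 - 28 = 1657
phi = 1657^0.6 / (10 + 1657^0.6) * 2.2
= 1.969

1.969


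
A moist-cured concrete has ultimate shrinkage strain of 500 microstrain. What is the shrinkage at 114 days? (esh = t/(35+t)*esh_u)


esh(114) = 114 / (35 + 114) * 500
= 114 / 149 * 500
= 382.6 microstrain

382.6


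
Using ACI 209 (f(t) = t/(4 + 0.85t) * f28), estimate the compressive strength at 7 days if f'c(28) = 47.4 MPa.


f(7) = 7 / (4 + 0.85 * 7) * 47.4
= 7 / 9.95 * 47.4
= 33.35 MPa

33.35


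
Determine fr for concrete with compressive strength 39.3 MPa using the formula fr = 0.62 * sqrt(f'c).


fr = 0.62 * sqrt(39.3)
= 3.887 MPa

3.887


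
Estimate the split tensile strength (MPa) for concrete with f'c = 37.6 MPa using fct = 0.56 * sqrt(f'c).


fct = 0.56 * sqrt(37.6)
= 0.56 * 6.132
= 3.434 MPa

3.434


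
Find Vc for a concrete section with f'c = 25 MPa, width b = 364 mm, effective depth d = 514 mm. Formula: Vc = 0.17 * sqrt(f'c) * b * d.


Vc = 0.17 * sqrt(25) * 364 * 514 / 1000
= 159.03 kN

159.03


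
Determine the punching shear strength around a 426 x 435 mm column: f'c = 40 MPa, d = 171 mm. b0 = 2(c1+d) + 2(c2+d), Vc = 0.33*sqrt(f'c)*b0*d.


b0 = 2*(426 + 171) + 2*(435 + 171) = 2406 mm
Vc = 0.33 * sqrt(40) * 2406 * 171 / 1000
= 858.69 kN

858.69


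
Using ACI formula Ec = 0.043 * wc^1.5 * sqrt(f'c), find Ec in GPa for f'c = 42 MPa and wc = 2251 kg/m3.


Ec = 0.043 * 2251^1.5 * sqrt(42) / 1000
= 29.76 GPa

29.76


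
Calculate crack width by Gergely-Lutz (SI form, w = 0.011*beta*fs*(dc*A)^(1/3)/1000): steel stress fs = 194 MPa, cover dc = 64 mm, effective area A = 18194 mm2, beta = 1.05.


w = 0.011 * beta * fs * (dc * A)^(1/3) / 1000
= 0.011 * 1.05 * 194 * (64 * 18194)^(1/3) / 1000
= 0.236 mm

0.236


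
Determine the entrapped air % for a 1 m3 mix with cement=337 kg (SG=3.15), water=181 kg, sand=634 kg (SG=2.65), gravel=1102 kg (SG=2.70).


Vol cement = 337 / (3.15 * 1000) = 0.106984 m3
Vol water = 181 / 1000 = 0.181 m3
Vol sand = 634 / (2.65 * 1000) = 0.239245 m3
Vol gravel = 1102 / (2.70 * 1000) = 0.408148 m3
Total solid + water volume = 0.935378 m3
Air = (1 - 0.935378) * 100 = 6.46%

6.46


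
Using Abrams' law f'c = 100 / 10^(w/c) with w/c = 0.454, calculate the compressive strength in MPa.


f'c = 100 / 10^0.454
= 100 / 2.844
= 35.16 MPa

35.16


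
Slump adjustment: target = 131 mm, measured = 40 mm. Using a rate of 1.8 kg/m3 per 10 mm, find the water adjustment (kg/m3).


Difference = 131 - 40 = 91 mm
Water adjustment = 91 * 1.8 / 10 = 16.4 kg/m3

16.4


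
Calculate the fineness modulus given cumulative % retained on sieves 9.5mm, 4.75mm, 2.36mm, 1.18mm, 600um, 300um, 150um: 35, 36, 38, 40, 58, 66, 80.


FM = sum(cumulative % retained) / 100
= 353 / 100
= 3.53

3.53


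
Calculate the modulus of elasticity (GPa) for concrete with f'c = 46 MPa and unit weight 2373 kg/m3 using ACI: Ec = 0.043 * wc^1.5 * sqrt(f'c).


Ec = 0.043 * 2373^1.5 * sqrt(46) / 1000
= 33.71 GPa

33.71


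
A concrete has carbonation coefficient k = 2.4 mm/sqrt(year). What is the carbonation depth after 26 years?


depth = k * sqrt(t)
= 2.4 * sqrt(26)
= 12.24 mm

12.24


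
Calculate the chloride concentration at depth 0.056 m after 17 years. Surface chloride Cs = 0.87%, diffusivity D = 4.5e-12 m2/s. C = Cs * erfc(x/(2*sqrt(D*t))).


t_seconds = 17 * 365.25 * 24 * 3600 = 536479200.0 s
arg = 0.056 / (2 * sqrt(4.5e-12 * 536479200.0))
= 0.5699
erfc(0.5699) = 0.4203
C = 0.87 * 0.4203 = 0.3657%

0.3657


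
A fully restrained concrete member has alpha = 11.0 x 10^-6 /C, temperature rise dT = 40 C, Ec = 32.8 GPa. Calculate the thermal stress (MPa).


sigma = alpha * dT * Ec
= 11.0e-6 * 40 * 32.8 * 1000
= 14.432 MPa

14.432


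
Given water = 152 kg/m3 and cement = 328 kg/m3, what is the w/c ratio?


w/c = water / cement
w/c = 152 / 328 = 0.463

0.463


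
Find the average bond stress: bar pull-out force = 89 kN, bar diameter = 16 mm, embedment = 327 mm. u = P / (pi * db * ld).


u = P / (pi * db * ld)
= 89 * 1000 / (pi * 16 * 327)
= 5.415 MPa

5.415


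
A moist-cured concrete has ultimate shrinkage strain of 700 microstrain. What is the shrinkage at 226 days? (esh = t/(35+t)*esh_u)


esh(226) = 226 / (35 + 226) * 700
= 226 / 261 * 700
= 606.1 microstrain

606.1


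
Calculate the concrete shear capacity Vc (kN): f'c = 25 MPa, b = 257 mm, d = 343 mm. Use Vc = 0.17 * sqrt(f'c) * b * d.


Vc = 0.17 * sqrt(25) * 257 * 343 / 1000
= 74.93 kN

74.93


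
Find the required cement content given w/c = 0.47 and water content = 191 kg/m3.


Cement = water / (w/c)
= 191 / 0.47
= 406.4 kg/m3

406.4


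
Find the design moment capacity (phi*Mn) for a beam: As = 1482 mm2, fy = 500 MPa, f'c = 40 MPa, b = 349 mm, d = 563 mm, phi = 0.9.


a = As * fy / (0.85 * f'c * b)
= 1482 * 500 / (0.85 * 40 * 349)
= 62.4473 mm
Mn = As * fy * (d - a/2) / 10^6
= 394.0463 kN-m
phi*Mn = 0.9 * 394.0463 = 354.64 kN-m

354.64


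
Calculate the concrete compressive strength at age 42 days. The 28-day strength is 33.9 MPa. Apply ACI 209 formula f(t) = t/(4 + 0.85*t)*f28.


f(42) = 42 / (4 + 0.85 * 42) * 33.9
= 42 / 39.7 * 33.9
= 35.86 MPa

35.86


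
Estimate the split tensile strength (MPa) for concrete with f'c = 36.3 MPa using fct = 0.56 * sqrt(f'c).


fct = 0.56 * sqrt(36.3)
= 0.56 * 6.025
= 3.374 MPa

3.374


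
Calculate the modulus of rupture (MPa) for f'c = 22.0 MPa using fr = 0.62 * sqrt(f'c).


fr = 0.62 * sqrt(22.0)
= 2.908 MPa

2.908


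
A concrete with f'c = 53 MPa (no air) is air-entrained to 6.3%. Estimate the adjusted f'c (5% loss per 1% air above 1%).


Strength loss = (6.3 - 1) * 5 = 26.5%
f'c = 53 * (1 - 26.5/100)
= 38.95 MPa

38.95


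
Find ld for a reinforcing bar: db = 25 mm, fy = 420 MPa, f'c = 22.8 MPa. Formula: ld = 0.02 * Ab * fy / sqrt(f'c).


Ab = pi * 25^2 / 4 = 490.874 mm2
ld = 0.02 * 490.874 * 420 / sqrt(22.8)
= 863.5 mm

863.5


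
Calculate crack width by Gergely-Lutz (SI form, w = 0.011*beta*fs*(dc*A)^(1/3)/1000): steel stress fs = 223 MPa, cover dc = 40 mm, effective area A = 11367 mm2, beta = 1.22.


w = 0.011 * beta * fs * (dc * A)^(1/3) / 1000
= 0.011 * 1.22 * 223 * (40 * 11367)^(1/3) / 1000
= 0.23 mm

0.23


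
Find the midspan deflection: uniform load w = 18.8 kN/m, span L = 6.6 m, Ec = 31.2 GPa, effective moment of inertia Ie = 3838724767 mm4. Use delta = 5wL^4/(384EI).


Convert: L = 6.6 m = 6600 mm, Ec = 31.2 GPa = 31200 MPa
delta = 5 * 18.8 * 6600^4 / (384 * 31200 * 3838724767)
= 3.88 mm

3.88


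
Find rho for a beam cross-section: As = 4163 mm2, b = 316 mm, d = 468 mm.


rho = As / (b * d)
= 4163 / (316 * 468)
= 0.0281

0.0281


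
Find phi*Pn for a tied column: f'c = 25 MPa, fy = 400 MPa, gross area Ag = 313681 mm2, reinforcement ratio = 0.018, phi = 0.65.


Ast = rho * Ag = 0.018 * 313681 = 5646.258 mm2
phi*Pn = 0.65 * 0.80 * (0.85 * 25 * (313681 - 5646.258) + 400 * 5646.258) / 1000
= 4578.21 kN

4578.21


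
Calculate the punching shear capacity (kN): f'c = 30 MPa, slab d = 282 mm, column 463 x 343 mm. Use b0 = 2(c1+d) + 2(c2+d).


b0 = 2*(463 + 282) + 2*(343 + 282) = 2740 mm
Vc = 0.33 * sqrt(30) * 2740 * 282 / 1000
= 1396.61 kN

1396.61


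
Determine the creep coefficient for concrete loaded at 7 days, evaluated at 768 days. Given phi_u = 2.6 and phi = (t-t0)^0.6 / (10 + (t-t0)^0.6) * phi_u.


dt = 768 - 7 = 761
phi = 761^0.6 / (10 + 761^0.6) * 2.6
= 2.191

2.191


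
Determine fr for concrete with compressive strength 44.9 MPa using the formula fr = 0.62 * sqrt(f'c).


fr = 0.62 * sqrt(44.9)
= 4.154 MPa

4.154


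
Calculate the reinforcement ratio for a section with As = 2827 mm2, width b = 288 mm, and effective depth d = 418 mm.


rho = As / (b * d)
= 2827 / (288 * 418)
= 0.0235

0.0235


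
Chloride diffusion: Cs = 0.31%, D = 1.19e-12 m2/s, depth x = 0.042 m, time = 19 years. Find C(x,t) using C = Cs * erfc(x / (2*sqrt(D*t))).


t_seconds = 19 * 365.25 * 24 * 3600 = 599594400.0 s
arg = 0.042 / (2 * sqrt(1.19e-12 * 599594400.0))
= 0.7862
erfc(0.7862) = 0.2662
C = 0.31 * 0.2662 = 0.0825%

0.0825


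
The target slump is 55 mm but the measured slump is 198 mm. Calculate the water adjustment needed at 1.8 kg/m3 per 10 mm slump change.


Difference = 55 - 198 = -143 mm
Water adjustment = -143 * 1.8 / 10 = -25.7 kg/m3

-25.7


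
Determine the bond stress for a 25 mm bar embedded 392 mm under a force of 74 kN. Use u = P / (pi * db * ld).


u = P / (pi * db * ld)
= 74 * 1000 / (pi * 25 * 392)
= 2.404 MPa

2.404


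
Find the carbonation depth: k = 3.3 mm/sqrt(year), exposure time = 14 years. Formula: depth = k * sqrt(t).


depth = k * sqrt(t)
= 3.3 * sqrt(14)
= 12.35 mm

12.35


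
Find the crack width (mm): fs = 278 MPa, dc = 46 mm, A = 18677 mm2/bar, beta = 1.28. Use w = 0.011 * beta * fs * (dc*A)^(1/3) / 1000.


w = 0.011 * beta * fs * (dc * A)^(1/3) / 1000
= 0.011 * 1.28 * 278 * (46 * 18677)^(1/3) / 1000
= 0.372 mm

0.372


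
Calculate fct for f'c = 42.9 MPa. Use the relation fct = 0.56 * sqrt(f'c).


fct = 0.56 * sqrt(42.9)
= 0.56 * 6.55
= 3.668 MPa

3.668


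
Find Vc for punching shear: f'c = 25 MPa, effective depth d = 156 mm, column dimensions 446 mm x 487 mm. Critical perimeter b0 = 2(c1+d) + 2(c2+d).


b0 = 2*(446 + 156) + 2*(487 + 156) = 2490 mm
Vc = 0.33 * sqrt(25) * 2490 * 156 / 1000
= 640.93 kN

640.93


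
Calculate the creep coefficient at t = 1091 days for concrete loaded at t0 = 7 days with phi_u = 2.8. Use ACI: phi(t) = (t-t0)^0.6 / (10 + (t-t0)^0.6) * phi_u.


dt = 1091 - 7 = 1084
phi = 1084^0.6 / (10 + 1084^0.6) * 2.8
= 2.433

2.433


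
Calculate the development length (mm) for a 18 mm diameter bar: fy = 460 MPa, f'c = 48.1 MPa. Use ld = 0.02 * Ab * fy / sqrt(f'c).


Ab = pi * 18^2 / 4 = 254.469 mm2
ld = 0.02 * 254.469 * 460 / sqrt(48.1)
= 337.6 mm

337.6


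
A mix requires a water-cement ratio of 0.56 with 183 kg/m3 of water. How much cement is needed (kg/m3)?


Cement = water / (w/c)
= 183 / 0.56
= 326.8 kg/m3

326.8


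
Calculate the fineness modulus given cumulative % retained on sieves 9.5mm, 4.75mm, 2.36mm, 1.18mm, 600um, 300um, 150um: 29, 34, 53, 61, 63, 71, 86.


FM = sum(cumulative % retained) / 100
= 397 / 100
= 3.97

3.97


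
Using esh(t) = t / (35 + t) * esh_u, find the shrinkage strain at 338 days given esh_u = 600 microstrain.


esh(338) = 338 / (35 + 338) * 600
= 338 / 373 * 600
= 543.7 microstrain

543.7


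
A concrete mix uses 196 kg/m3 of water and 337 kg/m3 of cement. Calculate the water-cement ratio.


w/c = water / cement
w/c = 196 / 337 = 0.582

0.582


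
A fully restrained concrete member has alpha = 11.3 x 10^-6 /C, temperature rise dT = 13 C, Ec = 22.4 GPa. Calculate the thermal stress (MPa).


sigma = alpha * dT * Ec
= 11.3e-6 * 13 * 22.4 * 1000
= 3.291 MPa

3.291


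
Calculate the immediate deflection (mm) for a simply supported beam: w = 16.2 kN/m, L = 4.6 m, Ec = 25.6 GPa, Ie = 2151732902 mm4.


Convert: L = 4.6 m = 4600 mm, Ec = 25.6 GPa = 25600 MPa
delta = 5 * 16.2 * 4600^4 / (384 * 25600 * 2151732902)
= 1.71 mm

1.71


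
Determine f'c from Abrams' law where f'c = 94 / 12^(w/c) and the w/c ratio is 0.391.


f'c = 94 / 12^0.391
= 94 / 2.642
= 35.58 MPa

35.58


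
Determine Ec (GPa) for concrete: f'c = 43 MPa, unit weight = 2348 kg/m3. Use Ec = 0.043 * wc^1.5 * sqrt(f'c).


Ec = 0.043 * 2348^1.5 * sqrt(43) / 1000
= 32.08 GPa

32.08


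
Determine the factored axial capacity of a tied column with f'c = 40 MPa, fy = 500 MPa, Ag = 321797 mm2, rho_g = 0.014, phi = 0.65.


Ast = rho * Ag = 0.014 * 321797 = 4505.158 mm2
phi*Pn = 0.65 * 0.80 * (0.85 * 40 * (321797 - 4505.158) + 500 * 4505.158) / 1000
= 6781.06 kN

6781.06


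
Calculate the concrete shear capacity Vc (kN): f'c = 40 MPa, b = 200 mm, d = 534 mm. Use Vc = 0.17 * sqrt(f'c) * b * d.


Vc = 0.17 * sqrt(40) * 200 * 534 / 1000
= 114.83 kN

114.83


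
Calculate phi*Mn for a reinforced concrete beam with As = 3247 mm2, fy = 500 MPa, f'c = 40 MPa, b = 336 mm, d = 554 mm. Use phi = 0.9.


a = As * fy / (0.85 * f'c * b)
= 3247 * 500 / (0.85 * 40 * 336)
= 142.1131 mm
Mn = As * fy * (d - a/2) / 10^6
= 784.0587 kN-m
phi*Mn = 0.9 * 784.0587 = 705.65 kN-m

705.65


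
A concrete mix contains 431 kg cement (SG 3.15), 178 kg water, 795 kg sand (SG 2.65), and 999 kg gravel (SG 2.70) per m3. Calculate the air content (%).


Vol cement = 431 / (3.15 * 1000) = 0.136825 m3
Vol water = 178 / 1000 = 0.178 m3
Vol sand = 795 / (2.65 * 1000) = 0.3 m3
Vol gravel = 999 / (2.70 * 1000) = 0.37 m3
Total solid + water volume = 0.984825 m3
Air = (1 - 0.984825) * 100 = 1.52%

1.52


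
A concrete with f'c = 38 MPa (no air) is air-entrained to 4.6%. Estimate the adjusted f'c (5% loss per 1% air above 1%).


Strength loss = (4.6 - 1) * 5 = 18.0%
f'c = 38 * (1 - 18.0/100)
= 31.16 MPa

31.16


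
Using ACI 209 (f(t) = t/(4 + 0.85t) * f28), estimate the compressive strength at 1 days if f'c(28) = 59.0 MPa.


f(1) = 1 / (4 + 0.85 * 1) * 59.0
= 1 / 4.85 * 59.0
= 12.16 MPa

12.16


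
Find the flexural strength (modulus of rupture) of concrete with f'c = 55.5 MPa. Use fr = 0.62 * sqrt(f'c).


fr = 0.62 * sqrt(55.5)
= 4.619 MPa

4.619


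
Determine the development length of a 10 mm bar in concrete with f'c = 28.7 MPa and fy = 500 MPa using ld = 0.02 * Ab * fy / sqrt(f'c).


Ab = pi * 10^2 / 4 = 78.54 mm2
ld = 0.02 * 78.54 * 500 / sqrt(28.7)
= 146.6 mm

146.6


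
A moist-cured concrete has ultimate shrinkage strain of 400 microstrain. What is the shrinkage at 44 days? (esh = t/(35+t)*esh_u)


esh(44) = 44 / (35 + 44) * 400
= 44 / 79 * 400
= 222.8 microstrain

222.8


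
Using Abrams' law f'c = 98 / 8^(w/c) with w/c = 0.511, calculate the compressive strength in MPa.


f'c = 98 / 8^0.511
= 98 / 2.894
= 33.86 MPa

33.86


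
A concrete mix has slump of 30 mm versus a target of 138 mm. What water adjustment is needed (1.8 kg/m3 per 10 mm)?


Difference = 138 - 30 = 108 mm
Water adjustment = 108 * 1.8 / 10 = 19.4 kg/m3

19.4


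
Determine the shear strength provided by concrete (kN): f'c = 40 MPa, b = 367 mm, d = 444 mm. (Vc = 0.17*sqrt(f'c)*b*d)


Vc = 0.17 * sqrt(40) * 367 * 444 / 1000
= 175.2 kN

175.2


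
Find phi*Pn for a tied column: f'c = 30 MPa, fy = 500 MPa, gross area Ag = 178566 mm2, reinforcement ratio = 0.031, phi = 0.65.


Ast = rho * Ag = 0.031 * 178566 = 5535.546 mm2
phi*Pn = 0.65 * 0.80 * (0.85 * 30 * (178566 - 5535.546) + 500 * 5535.546) / 1000
= 3733.63 kN

3733.63


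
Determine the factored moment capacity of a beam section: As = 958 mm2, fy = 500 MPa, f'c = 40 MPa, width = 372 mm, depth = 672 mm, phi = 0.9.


a = As * fy / (0.85 * f'c * b)
= 958 * 500 / (0.85 * 40 * 372)
= 37.8716 mm
Mn = As * fy * (d - a/2) / 10^6
= 312.8178 kN-m
phi*Mn = 0.9 * 312.8178 = 281.54 kN-m

281.54


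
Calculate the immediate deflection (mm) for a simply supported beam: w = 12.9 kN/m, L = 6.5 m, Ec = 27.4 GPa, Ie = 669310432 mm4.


Convert: L = 6.5 m = 6500 mm, Ec = 27.4 GPa = 27400 MPa
delta = 5 * 12.9 * 6500^4 / (384 * 27400 * 669310432)
= 16.35 mm

16.35


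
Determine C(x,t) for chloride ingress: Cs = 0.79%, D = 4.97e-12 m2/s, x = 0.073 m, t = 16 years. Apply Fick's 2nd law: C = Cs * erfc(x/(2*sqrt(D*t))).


t_seconds = 16 * 365.25 * 24 * 3600 = 504921600.0 s
arg = 0.073 / (2 * sqrt(4.97e-12 * 504921600.0))
= 0.7286
erfc(0.7286) = 0.3028
C = 0.79 * 0.3028 = 0.2392%

0.2392


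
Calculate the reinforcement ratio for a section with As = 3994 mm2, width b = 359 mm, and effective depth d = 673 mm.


rho = As / (b * d)
= 3994 / (359 * 673)
= 0.0165

0.0165


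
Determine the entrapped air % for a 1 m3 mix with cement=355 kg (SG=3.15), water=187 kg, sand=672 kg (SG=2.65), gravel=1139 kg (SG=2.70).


Vol cement = 355 / (3.15 * 1000) = 0.112698 m3
Vol water = 187 / 1000 = 0.187 m3
Vol sand = 672 / (2.65 * 1000) = 0.253585 m3
Vol gravel = 1139 / (2.70 * 1000) = 0.421852 m3
Total solid + water volume = 0.975135 m3
Air = (1 - 0.975135) * 100 = 2.49%

2.49


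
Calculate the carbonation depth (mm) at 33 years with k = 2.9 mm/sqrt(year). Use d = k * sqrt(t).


depth = k * sqrt(t)
= 2.9 * sqrt(33)
= 16.66 mm

16.66


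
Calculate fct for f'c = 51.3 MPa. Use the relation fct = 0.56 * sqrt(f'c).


fct = 0.56 * sqrt(51.3)
= 0.56 * 7.162
= 4.011 MPa

4.011


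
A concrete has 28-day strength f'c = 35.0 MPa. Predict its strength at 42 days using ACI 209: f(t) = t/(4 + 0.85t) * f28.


f(42) = 42 / (4 + 0.85 * 42) * 35.0
= 42 / 39.7 * 35.0
= 37.03 MPa

37.03


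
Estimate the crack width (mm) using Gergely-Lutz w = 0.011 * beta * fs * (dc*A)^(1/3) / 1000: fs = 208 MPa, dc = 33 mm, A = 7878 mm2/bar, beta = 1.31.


w = 0.011 * beta * fs * (dc * A)^(1/3) / 1000
= 0.011 * 1.31 * 208 * (33 * 7878)^(1/3) / 1000
= 0.191 mm

0.191


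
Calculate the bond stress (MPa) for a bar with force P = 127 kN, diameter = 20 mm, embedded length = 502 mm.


u = P / (pi * db * ld)
= 127 * 1000 / (pi * 20 * 502)
= 4.026 MPa

4.026


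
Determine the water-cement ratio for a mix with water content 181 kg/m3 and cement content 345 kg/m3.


w/c = water / cement
w/c = 181 / 345 = 0.525

0.525


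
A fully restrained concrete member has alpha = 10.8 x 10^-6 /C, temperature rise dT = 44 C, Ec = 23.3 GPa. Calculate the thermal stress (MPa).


sigma = alpha * dT * Ec
= 10.8e-6 * 44 * 23.3 * 1000
= 11.072 MPa

11.072


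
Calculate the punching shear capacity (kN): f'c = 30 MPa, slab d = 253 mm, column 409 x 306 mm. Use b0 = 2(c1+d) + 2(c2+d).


b0 = 2*(409 + 253) + 2*(306 + 253) = 2442 mm
Vc = 0.33 * sqrt(30) * 2442 * 253 / 1000
= 1116.71 kN

1116.71


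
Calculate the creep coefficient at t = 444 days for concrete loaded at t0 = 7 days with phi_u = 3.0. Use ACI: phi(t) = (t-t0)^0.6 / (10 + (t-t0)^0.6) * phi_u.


dt = 444 - 7 = 437
phi = 437^0.6 / (10 + 437^0.6) * 3.0
= 2.38

2.38


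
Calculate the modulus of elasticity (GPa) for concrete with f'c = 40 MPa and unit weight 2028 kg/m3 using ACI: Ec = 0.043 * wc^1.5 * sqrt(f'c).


Ec = 0.043 * 2028^1.5 * sqrt(40) / 1000
= 24.84 GPa

24.84


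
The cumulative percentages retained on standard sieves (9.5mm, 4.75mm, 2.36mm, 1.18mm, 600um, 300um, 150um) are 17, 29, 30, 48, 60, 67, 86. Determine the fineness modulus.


FM = sum(cumulative % retained) / 100
= 337 / 100
= 3.37

3.37


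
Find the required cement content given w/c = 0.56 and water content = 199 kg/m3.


Cement = water / (w/c)
= 199 / 0.56
= 355.4 kg/m3

355.4


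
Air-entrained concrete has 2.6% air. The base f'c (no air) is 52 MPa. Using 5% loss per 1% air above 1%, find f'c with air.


Strength loss = (2.6 - 1) * 5 = 8.0%
f'c = 52 * (1 - 8.0/100)
= 47.84 MPa

47.84


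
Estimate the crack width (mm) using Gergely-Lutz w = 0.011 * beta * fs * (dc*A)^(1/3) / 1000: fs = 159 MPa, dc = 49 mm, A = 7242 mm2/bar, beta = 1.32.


w = 0.011 * beta * fs * (dc * A)^(1/3) / 1000
= 0.011 * 1.32 * 159 * (49 * 7242)^(1/3) / 1000
= 0.163 mm

0.163


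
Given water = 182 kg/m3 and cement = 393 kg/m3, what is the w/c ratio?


w/c = water / cement
w/c = 182 / 393 = 0.463

0.463


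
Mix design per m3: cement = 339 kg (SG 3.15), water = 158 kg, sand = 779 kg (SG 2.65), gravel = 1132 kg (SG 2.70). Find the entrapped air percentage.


Vol cement = 339 / (3.15 * 1000) = 0.107619 m3
Vol water = 158 / 1000 = 0.158 m3
Vol sand = 779 / (2.65 * 1000) = 0.293962 m3
Vol gravel = 1132 / (2.70 * 1000) = 0.419259 m3
Total solid + water volume = 0.978841 m3
Air = (1 - 0.978841) * 100 = 2.12%

2.12


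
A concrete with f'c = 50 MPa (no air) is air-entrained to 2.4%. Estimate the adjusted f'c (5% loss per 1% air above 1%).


Strength loss = (2.4 - 1) * 5 = 7.0%
f'c = 50 * (1 - 7.0/100)
= 46.5 MPa

46.5


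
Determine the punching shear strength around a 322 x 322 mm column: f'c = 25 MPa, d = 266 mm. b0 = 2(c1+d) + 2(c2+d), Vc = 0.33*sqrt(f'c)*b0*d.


b0 = 2*(322 + 266) + 2*(322 + 266) = 2352 mm
Vc = 0.33 * sqrt(25) * 2352 * 266 / 1000
= 1032.29 kN

1032.29


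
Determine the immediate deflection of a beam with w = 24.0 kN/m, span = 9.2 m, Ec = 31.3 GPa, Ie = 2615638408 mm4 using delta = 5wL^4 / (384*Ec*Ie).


Convert: L = 9.2 m = 9200 mm, Ec = 31.3 GPa = 31300 MPa
delta = 5 * 24.0 * 9200^4 / (384 * 31300 * 2615638408)
= 27.35 mm

27.35


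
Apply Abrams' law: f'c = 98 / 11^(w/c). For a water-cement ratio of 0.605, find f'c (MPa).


f'c = 98 / 11^0.605
= 98 / 4.266
= 22.97 MPa

22.97


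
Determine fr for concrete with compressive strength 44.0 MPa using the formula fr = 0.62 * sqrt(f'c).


fr = 0.62 * sqrt(44.0)
= 4.113 MPa

4.113


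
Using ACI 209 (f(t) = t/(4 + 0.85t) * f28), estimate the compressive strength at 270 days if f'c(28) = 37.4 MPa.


f(270) = 270 / (4 + 0.85 * 270) * 37.4
= 270 / 233.5 * 37.4
= 43.25 MPa

43.25


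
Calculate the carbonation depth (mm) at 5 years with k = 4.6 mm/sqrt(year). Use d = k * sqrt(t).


depth = k * sqrt(t)
= 4.6 * sqrt(5)
= 10.29 mm

10.29


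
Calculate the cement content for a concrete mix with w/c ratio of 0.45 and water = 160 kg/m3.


Cement = water / (w/c)
= 160 / 0.45
= 355.6 kg/m3

355.6


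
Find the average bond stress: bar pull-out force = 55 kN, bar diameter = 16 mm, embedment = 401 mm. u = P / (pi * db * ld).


u = P / (pi * db * ld)
= 55 * 1000 / (pi * 16 * 401)
= 2.729 MPa

2.729


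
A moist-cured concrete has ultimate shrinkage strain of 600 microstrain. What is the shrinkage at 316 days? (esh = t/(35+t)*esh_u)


esh(316) = 316 / (35 + 316) * 600
= 316 / 351 * 600
= 540.2 microstrain

540.2


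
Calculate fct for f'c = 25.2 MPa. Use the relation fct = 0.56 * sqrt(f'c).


fct = 0.56 * sqrt(25.2)
= 0.56 * 5.02
= 2.811 MPa

2.811


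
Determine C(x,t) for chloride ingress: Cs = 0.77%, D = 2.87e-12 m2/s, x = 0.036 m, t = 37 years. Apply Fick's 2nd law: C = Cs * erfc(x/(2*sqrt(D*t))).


t_seconds = 37 * 365.25 * 24 * 3600 = 1167631200.0 s
arg = 0.036 / (2 * sqrt(2.87e-12 * 1167631200.0))
= 0.3109
erfc(0.3109) = 0.6601
C = 0.77 * 0.6601 = 0.5083%

0.5083


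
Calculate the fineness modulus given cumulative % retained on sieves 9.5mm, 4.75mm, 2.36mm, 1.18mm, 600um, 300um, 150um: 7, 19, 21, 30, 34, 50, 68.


FM = sum(cumulative % retained) / 100
= 229 / 100
= 2.29

2.29


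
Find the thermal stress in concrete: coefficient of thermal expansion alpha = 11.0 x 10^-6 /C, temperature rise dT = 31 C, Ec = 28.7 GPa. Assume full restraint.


sigma = alpha * dT * Ec
= 11.0e-6 * 31 * 28.7 * 1000
= 9.787 MPa

9.787


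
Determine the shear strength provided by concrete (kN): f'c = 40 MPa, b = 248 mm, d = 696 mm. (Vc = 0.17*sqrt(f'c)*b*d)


Vc = 0.17 * sqrt(40) * 248 * 696 / 1000
= 185.58 kN

185.58


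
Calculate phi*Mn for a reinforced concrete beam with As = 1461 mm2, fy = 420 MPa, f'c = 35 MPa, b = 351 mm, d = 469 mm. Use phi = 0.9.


a = As * fy / (0.85 * f'c * b)
= 1461 * 420 / (0.85 * 35 * 351)
= 58.7632 mm
Mn = As * fy * (d - a/2) / 10^6
= 269.7586 kN-m
phi*Mn = 0.9 * 269.7586 = 242.78 kN-m

242.78


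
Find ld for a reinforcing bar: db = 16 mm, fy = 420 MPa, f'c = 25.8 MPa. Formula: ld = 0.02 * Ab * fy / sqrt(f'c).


Ab = pi * 16^2 / 4 = 201.062 mm2
ld = 0.02 * 201.062 * 420 / sqrt(25.8)
= 332.5 mm

332.5


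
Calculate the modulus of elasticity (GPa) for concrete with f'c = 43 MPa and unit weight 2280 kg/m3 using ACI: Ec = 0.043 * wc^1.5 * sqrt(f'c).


Ec = 0.043 * 2280^1.5 * sqrt(43) / 1000
= 30.7 GPa

30.7


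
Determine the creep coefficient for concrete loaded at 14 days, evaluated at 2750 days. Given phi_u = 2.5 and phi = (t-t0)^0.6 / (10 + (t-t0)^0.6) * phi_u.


dt = 2750 - 14 = 2736
phi = 2736^0.6 / (10 + 2736^0.6) * 2.5
= 2.301

2.301


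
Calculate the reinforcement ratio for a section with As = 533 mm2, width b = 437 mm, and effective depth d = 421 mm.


rho = As / (b * d)
= 533 / (437 * 421)
= 0.0029

0.0029


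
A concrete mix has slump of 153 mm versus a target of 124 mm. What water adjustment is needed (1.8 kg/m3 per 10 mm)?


Difference = 124 - 153 = -29 mm
Water adjustment = -29 * 1.8 / 10 = -5.2 kg/m3

-5.2


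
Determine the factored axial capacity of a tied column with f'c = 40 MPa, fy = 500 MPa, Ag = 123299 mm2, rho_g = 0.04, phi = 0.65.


Ast = rho * Ag = 0.04 * 123299 = 4931.96 mm2
phi*Pn = 0.65 * 0.80 * (0.85 * 40 * (123299 - 4931.96) + 500 * 4931.96) / 1000
= 3375.04 kN

3375.04


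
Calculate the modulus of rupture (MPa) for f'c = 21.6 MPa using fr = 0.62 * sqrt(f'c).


fr = 0.62 * sqrt(21.6)
= 2.881 MPa

2.881


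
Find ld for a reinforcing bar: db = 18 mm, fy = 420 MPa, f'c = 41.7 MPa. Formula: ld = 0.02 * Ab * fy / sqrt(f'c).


Ab = pi * 18^2 / 4 = 254.469 mm2
ld = 0.02 * 254.469 * 420 / sqrt(41.7)
= 331.0 mm

331.0


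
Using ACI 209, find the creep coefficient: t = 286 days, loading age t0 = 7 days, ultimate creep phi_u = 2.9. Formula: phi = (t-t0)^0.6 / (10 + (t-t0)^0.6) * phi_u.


dt = 286 - 7 = 279
phi = 279^0.6 / (10 + 279^0.6) * 2.9
= 2.163

2.163


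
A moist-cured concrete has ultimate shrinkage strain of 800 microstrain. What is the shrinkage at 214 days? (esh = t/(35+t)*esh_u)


esh(214) = 214 / (35 + 214) * 800
= 214 / 249 * 800
= 687.6 microstrain

687.6


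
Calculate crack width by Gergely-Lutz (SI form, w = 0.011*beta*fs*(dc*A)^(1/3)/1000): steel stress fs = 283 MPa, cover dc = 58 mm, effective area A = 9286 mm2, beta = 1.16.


w = 0.011 * beta * fs * (dc * A)^(1/3) / 1000
= 0.011 * 1.16 * 283 * (58 * 9286)^(1/3) / 1000
= 0.294 mm

0.294


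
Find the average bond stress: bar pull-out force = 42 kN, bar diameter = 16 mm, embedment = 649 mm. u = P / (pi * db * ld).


u = P / (pi * db * ld)
= 42 * 1000 / (pi * 16 * 649)
= 1.287 MPa

1.287


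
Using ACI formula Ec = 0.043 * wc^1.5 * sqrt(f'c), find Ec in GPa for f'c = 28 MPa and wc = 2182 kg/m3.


Ec = 0.043 * 2182^1.5 * sqrt(28) / 1000
= 23.19 GPa

23.19


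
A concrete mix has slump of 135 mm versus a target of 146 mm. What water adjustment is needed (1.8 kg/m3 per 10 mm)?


Difference = 146 - 135 = 11 mm
Water adjustment = 11 * 1.8 / 10 = 2.0 kg/m3

2.0


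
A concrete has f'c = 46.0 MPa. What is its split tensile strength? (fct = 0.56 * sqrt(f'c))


fct = 0.56 * sqrt(46.0)
= 0.56 * 6.782
= 3.798 MPa

3.798


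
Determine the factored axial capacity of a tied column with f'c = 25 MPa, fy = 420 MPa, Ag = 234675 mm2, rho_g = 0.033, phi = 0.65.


Ast = rho * Ag = 0.033 * 234675 = 7744.275 mm2
phi*Pn = 0.65 * 0.80 * (0.85 * 25 * (234675 - 7744.275) + 420 * 7744.275) / 1000
= 4198.93 kN

4198.93


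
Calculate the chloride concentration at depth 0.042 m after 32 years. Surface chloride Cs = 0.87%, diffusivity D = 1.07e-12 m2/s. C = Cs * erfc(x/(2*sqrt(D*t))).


t_seconds = 32 * 365.25 * 24 * 3600 = 1009843200.0 s
arg = 0.042 / (2 * sqrt(1.07e-12 * 1009843200.0))
= 0.6389
erfc(0.6389) = 0.3663
C = 0.87 * 0.3663 = 0.3187%

0.3187


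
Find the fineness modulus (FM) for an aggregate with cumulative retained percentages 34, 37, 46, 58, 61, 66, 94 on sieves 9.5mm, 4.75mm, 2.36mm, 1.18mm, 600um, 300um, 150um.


FM = sum(cumulative % retained) / 100
= 396 / 100
= 3.96

3.96


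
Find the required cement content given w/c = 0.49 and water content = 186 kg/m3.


Cement = water / (w/c)
= 186 / 0.49
= 379.6 kg/m3

379.6


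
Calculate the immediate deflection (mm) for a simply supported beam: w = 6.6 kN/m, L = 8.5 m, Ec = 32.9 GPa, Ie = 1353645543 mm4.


Convert: L = 8.5 m = 8500 mm, Ec = 32.9 GPa = 32900 MPa
delta = 5 * 6.6 * 8500^4 / (384 * 32900 * 1353645543)
= 10.07 mm

10.07


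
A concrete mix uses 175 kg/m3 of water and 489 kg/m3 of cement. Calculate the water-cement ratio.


w/c = water / cement
w/c = 175 / 489 = 0.358

0.358


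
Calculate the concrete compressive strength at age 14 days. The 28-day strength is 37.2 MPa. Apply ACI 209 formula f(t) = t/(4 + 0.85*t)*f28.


f(14) = 14 / (4 + 0.85 * 14) * 37.2
= 14 / 15.9 * 37.2
= 32.75 MPa

32.75


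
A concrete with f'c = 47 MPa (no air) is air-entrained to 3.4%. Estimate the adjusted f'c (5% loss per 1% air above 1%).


Strength loss = (3.4 - 1) * 5 = 12.0%
f'c = 47 * (1 - 12.0/100)
= 41.36 MPa

41.36


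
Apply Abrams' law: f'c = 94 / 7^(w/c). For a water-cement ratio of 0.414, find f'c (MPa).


f'c = 94 / 7^0.414
= 94 / 2.238
= 42.0 MPa

42.0


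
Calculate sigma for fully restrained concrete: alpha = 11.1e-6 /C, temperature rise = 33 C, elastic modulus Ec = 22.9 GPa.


sigma = alpha * dT * Ec
= 11.1e-6 * 33 * 22.9 * 1000
= 8.388 MPa

8.388


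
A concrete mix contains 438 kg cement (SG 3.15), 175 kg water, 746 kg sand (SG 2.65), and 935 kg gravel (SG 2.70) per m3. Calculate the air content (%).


Vol cement = 438 / (3.15 * 1000) = 0.139048 m3
Vol water = 175 / 1000 = 0.175 m3
Vol sand = 746 / (2.65 * 1000) = 0.281509 m3
Vol gravel = 935 / (2.70 * 1000) = 0.346296 m3
Total solid + water volume = 0.941853 m3
Air = (1 - 0.941853) * 100 = 5.81%

5.81


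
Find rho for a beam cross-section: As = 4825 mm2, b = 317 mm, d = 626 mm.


rho = As / (b * d)
= 4825 / (317 * 626)
= 0.0243

0.0243


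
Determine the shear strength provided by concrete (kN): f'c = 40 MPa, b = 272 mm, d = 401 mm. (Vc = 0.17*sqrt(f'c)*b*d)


Vc = 0.17 * sqrt(40) * 272 * 401 / 1000
= 117.27 kN

117.27


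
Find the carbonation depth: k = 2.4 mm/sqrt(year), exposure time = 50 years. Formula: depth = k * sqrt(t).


depth = k * sqrt(t)
= 2.4 * sqrt(50)
= 16.97 mm

16.97


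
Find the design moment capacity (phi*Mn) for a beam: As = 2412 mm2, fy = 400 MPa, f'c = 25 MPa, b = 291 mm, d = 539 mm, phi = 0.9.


a = As * fy / (0.85 * f'c * b)
= 2412 * 400 / (0.85 * 25 * 291)
= 156.0218 mm
Mn = As * fy * (d - a/2) / 10^6
= 444.7623 kN-m
phi*Mn = 0.9 * 444.7623 = 400.29 kN-m

400.29


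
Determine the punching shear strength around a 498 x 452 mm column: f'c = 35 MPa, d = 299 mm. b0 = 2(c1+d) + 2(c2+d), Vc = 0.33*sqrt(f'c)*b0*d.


b0 = 2*(498 + 299) + 2*(452 + 299) = 3096 mm
Vc = 0.33 * sqrt(35) * 3096 * 299 / 1000
= 1807.26 kN

1807.26


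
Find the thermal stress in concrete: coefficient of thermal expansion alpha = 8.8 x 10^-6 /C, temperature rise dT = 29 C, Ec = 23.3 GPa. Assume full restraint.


sigma = alpha * dT * Ec
= 8.8e-6 * 29 * 23.3 * 1000
= 5.946 MPa

5.946


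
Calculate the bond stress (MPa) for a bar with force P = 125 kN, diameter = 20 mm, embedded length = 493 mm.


u = P / (pi * db * ld)
= 125 * 1000 / (pi * 20 * 493)
= 4.035 MPa

4.035


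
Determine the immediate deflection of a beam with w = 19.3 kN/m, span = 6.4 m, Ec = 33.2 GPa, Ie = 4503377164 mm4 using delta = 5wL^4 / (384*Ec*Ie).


Convert: L = 6.4 m = 6400 mm, Ec = 33.2 GPa = 33200 MPa
delta = 5 * 19.3 * 6400^4 / (384 * 33200 * 4503377164)
= 2.82 mm

2.82


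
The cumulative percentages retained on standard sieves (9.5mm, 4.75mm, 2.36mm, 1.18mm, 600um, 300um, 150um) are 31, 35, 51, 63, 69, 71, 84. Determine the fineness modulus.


FM = sum(cumulative % retained) / 100
= 404 / 100
= 4.04

4.04


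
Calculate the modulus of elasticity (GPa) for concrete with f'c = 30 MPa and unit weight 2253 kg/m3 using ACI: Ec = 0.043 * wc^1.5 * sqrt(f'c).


Ec = 0.043 * 2253^1.5 * sqrt(30) / 1000
= 25.19 GPa

25.19


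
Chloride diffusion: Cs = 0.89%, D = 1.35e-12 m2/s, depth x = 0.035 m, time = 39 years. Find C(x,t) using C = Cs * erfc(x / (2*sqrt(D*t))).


t_seconds = 39 * 365.25 * 24 * 3600 = 1230746400.0 s
arg = 0.035 / (2 * sqrt(1.35e-12 * 1230746400.0))
= 0.4293
erfc(0.4293) = 0.5437
C = 0.89 * 0.5437 = 0.4839%

0.4839


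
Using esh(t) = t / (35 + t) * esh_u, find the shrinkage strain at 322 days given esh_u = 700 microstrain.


esh(322) = 322 / (35 + 322) * 700
= 322 / 357 * 700
= 631.4 microstrain

631.4


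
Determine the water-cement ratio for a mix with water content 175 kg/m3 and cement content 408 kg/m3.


w/c = water / cement
w/c = 175 / 408 = 0.429

0.429


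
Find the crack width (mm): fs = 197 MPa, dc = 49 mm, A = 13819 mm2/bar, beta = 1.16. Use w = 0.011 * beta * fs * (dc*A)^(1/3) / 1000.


w = 0.011 * beta * fs * (dc * A)^(1/3) / 1000
= 0.011 * 1.16 * 197 * (49 * 13819)^(1/3) / 1000
= 0.221 mm

0.221


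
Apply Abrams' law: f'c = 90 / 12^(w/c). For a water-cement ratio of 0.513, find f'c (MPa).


f'c = 90 / 12^0.513
= 90 / 3.578
= 25.15 MPa

25.15


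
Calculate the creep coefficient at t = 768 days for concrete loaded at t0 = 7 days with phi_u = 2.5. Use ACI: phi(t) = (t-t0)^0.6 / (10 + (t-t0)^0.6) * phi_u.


dt = 768 - 7 = 761
phi = 761^0.6 / (10 + 761^0.6) * 2.5
= 2.107

2.107


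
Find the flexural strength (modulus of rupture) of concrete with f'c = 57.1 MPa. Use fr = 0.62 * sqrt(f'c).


fr = 0.62 * sqrt(57.1)
= 4.685 MPa

4.685


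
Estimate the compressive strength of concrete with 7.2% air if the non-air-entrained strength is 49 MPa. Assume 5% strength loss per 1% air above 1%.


Strength loss = (7.2 - 1) * 5 = 31.0%
f'c = 49 * (1 - 31.0/100)
= 33.81 MPa

33.81


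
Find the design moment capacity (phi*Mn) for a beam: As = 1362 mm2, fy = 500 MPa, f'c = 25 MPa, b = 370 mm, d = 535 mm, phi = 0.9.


a = As * fy / (0.85 * f'c * b)
= 1362 * 500 / (0.85 * 25 * 370)
= 86.6137 mm
Mn = As * fy * (d - a/2) / 10^6
= 334.843 kN-m
phi*Mn = 0.9 * 334.843 = 301.36 kN-m

301.36


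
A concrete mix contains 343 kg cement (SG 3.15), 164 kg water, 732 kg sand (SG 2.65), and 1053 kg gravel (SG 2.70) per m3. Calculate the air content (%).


Vol cement = 343 / (3.15 * 1000) = 0.108889 m3
Vol water = 164 / 1000 = 0.164 m3
Vol sand = 732 / (2.65 * 1000) = 0.276226 m3
Vol gravel = 1053 / (2.70 * 1000) = 0.39 m3
Total solid + water volume = 0.939115 m3
Air = (1 - 0.939115) * 100 = 6.09%

6.09


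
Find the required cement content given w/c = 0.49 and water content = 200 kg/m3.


Cement = water / (w/c)
= 200 / 0.49
= 408.2 kg/m3

408.2


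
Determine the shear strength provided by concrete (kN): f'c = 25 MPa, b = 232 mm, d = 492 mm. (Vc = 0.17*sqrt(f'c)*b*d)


Vc = 0.17 * sqrt(25) * 232 * 492 / 1000
= 97.02 kN

97.02


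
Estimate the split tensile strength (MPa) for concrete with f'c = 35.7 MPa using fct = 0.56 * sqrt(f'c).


fct = 0.56 * sqrt(35.7)
= 0.56 * 5.975
= 3.346 MPa

3.346


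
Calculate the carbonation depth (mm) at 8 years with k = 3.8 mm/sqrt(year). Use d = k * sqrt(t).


depth = k * sqrt(t)
= 3.8 * sqrt(8)
= 10.75 mm

10.75


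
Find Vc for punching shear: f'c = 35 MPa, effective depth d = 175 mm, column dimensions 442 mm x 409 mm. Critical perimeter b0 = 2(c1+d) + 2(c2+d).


b0 = 2*(442 + 175) + 2*(409 + 175) = 2402 mm
Vc = 0.33 * sqrt(35) * 2402 * 175 / 1000
= 820.65 kN

820.65


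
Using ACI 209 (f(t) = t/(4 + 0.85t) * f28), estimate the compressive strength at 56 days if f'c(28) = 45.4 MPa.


f(56) = 56 / (4 + 0.85 * 56) * 45.4
= 56 / 51.6 * 45.4
= 49.27 MPa

49.27


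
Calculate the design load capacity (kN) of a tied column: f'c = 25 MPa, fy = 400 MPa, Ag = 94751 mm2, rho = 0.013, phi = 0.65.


Ast = rho * Ag = 0.013 * 94751 = 1231.763 mm2
phi*Pn = 0.65 * 0.80 * (0.85 * 25 * (94751 - 1231.763) + 400 * 1231.763) / 1000
= 1289.59 kN

1289.59


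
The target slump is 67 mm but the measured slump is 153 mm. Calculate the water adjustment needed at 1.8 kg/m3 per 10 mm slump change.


Difference = 67 - 153 = -86 mm
Water adjustment = -86 * 1.8 / 10 = -15.5 kg/m3

-15.5


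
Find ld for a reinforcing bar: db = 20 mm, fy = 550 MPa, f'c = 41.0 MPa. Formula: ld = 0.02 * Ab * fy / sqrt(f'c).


Ab = pi * 20^2 / 4 = 314.159 mm2
ld = 0.02 * 314.159 * 550 / sqrt(41.0)
= 539.7 mm

539.7


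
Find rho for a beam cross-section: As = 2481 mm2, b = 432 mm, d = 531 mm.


rho = As / (b * d)
= 2481 / (432 * 531)
= 0.0108

0.0108


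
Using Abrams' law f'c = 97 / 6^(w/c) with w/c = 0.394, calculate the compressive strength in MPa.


f'c = 97 / 6^0.394
= 97 / 2.026
= 47.88 MPa

47.88


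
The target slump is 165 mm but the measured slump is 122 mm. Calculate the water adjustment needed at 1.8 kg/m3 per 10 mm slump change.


Difference = 165 - 122 = 43 mm
Water adjustment = 43 * 1.8 / 10 = 7.7 kg/m3

7.7


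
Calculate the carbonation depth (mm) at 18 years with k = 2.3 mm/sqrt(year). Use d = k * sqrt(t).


depth = k * sqrt(t)
= 2.3 * sqrt(18)
= 9.76 mm

9.76


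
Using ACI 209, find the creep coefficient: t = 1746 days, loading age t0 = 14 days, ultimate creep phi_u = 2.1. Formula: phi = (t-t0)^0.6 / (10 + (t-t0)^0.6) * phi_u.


dt = 1746 - 14 = 1732
phi = 1732^0.6 / (10 + 1732^0.6) * 2.1
= 1.885

1.885


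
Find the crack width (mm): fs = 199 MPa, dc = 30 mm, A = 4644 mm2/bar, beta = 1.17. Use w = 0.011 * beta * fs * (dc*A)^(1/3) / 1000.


w = 0.011 * beta * fs * (dc * A)^(1/3) / 1000
= 0.011 * 1.17 * 199 * (30 * 4644)^(1/3) / 1000
= 0.133 mm

0.133


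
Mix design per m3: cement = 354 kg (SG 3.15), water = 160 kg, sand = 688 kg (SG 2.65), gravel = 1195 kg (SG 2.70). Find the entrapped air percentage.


Vol cement = 354 / (3.15 * 1000) = 0.112381 m3
Vol water = 160 / 1000 = 0.16 m3
Vol sand = 688 / (2.65 * 1000) = 0.259623 m3
Vol gravel = 1195 / (2.70 * 1000) = 0.442593 m3
Total solid + water volume = 0.974596 m3
Air = (1 - 0.974596) * 100 = 2.54%

2.54


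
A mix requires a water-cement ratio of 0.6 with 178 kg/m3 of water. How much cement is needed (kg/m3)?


Cement = water / (w/c)
= 178 / 0.6
= 296.7 kg/m3

296.7


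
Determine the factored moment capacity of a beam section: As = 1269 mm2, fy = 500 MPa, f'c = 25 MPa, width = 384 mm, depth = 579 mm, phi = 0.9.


a = As * fy / (0.85 * f'c * b)
= 1269 * 500 / (0.85 * 25 * 384)
= 77.7574 mm
Mn = As * fy * (d - a/2) / 10^6
= 342.707 kN-m
phi*Mn = 0.9 * 342.707 = 308.44 kN-m

308.44


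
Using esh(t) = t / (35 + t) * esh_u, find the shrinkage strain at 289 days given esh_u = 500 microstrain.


esh(289) = 289 / (35 + 289) * 500
= 289 / 324 * 500
= 446.0 microstrain

446.0


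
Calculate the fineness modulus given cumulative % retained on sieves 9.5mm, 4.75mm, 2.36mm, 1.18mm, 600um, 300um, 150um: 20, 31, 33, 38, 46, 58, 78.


FM = sum(cumulative % retained) / 100
= 304 / 100
= 3.04

3.04


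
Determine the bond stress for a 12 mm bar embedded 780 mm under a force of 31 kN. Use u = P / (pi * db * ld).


u = P / (pi * db * ld)
= 31 * 1000 / (pi * 12 * 780)
= 1.054 MPa

1.054


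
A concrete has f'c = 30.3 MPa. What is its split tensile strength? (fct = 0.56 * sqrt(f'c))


fct = 0.56 * sqrt(30.3)
= 0.56 * 5.505
= 3.083 MPa

3.083


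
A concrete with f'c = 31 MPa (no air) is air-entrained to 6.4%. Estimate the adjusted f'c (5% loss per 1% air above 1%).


Strength loss = (6.4 - 1) * 5 = 27.0%
f'c = 31 * (1 - 27.0/100)
= 22.63 MPa

22.63


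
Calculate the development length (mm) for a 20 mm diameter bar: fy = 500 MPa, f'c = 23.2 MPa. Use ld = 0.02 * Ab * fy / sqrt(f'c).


Ab = pi * 20^2 / 4 = 314.159 mm2
ld = 0.02 * 314.159 * 500 / sqrt(23.2)
= 652.2 mm

652.2


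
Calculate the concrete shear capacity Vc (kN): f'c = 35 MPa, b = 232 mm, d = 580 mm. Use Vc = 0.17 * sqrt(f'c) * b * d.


Vc = 0.17 * sqrt(35) * 232 * 580 / 1000
= 135.33 kN

135.33
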